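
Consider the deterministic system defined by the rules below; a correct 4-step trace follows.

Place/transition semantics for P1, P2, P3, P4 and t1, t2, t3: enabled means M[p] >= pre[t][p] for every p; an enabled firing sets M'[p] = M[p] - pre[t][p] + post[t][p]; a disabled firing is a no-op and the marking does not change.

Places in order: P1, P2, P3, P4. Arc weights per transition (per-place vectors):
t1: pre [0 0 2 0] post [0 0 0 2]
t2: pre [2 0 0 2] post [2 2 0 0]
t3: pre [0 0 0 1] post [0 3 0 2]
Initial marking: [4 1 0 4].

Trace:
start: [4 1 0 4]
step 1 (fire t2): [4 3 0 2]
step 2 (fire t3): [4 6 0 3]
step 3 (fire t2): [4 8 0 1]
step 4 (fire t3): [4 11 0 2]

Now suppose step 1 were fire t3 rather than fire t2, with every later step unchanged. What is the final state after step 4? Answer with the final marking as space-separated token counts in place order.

(re-executing from step 1 with the substitution; state before step 1: [4 1 0 4])
step 1 (fire t3): [4 4 0 5]
step 2 (fire t3): [4 7 0 6]
step 3 (fire t2): [4 9 0 4]
step 4 (fire t3): [4 12 0 5]

4 12 0 5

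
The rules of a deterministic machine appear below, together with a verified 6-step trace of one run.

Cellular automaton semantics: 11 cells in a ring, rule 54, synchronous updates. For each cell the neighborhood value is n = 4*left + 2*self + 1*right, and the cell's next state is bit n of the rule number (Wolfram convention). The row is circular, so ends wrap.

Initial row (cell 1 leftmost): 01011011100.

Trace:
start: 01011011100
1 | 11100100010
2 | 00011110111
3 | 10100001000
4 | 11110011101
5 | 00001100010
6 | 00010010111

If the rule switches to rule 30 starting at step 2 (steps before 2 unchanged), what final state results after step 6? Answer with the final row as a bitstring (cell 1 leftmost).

11010000100

(re-executing steps 2..6 under rule 30; state before step 2: 11100100010)
2 | 10011110110
3 | 11110000100
4 | 10001001111
5 | 01011111000
6 | 11010000100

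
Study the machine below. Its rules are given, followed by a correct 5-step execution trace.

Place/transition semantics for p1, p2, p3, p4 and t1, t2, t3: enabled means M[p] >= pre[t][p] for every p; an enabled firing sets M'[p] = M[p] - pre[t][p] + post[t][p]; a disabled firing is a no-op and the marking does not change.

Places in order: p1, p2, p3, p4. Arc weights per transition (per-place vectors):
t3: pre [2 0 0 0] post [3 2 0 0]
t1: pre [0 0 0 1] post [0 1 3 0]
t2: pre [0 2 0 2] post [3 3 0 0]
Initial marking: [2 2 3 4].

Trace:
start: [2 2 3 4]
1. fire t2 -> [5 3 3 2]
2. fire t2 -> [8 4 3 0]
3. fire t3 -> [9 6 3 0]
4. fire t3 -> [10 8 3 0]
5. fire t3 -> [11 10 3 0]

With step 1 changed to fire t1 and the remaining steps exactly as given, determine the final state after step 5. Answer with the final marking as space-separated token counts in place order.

8 10 6 1

(re-executing from step 1 with the substitution; state before step 1: [2 2 3 4])
1. fire t1 -> [2 3 6 3]
2. fire t2 -> [5 4 6 1]
3. fire t3 -> [6 6 6 1]
4. fire t3 -> [7 8 6 1]
5. fire t3 -> [8 10 6 1]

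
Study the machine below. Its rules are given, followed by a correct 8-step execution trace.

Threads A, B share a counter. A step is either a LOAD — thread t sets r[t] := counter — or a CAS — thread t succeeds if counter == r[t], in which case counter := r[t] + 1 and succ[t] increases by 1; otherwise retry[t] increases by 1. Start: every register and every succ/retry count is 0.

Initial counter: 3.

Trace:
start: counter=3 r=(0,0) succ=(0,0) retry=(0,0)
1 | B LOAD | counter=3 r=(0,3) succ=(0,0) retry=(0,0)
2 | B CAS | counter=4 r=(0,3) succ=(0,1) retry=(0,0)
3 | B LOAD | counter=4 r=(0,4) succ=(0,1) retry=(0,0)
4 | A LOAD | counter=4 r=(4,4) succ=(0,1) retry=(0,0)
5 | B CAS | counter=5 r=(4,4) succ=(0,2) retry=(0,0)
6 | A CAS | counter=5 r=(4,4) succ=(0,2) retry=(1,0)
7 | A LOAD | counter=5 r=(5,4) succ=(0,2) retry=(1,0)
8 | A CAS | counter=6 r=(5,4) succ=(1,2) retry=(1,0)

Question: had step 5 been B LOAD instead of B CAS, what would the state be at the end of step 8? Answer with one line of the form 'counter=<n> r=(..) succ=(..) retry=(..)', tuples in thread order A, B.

(re-executing from step 5 with the substitution; state before step 5: counter=4 r=(4,4) succ=(0,1) retry=(0,0))
5 | B LOAD | counter=4 r=(4,4) succ=(0,1) retry=(0,0)
6 | A CAS | counter=5 r=(4,4) succ=(1,1) retry=(0,0)
7 | A LOAD | counter=5 r=(5,4) succ=(1,1) retry=(0,0)
8 | A CAS | counter=6 r=(5,4) succ=(2,1) retry=(0,0)

counter=6 r=(5,4) succ=(2,1) retry=(0,0)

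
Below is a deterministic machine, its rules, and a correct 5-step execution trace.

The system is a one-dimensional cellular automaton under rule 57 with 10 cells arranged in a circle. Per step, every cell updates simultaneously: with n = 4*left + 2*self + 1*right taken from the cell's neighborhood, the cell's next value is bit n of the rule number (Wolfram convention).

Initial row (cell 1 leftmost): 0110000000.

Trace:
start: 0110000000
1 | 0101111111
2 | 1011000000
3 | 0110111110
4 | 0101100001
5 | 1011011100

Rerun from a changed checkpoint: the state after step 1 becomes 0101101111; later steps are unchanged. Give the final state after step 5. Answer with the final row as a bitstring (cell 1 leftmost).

1011011010

state after step 1 := 0101101111
2 | 1011011000
3 | 0110110110
4 | 0101101101
5 | 1011011010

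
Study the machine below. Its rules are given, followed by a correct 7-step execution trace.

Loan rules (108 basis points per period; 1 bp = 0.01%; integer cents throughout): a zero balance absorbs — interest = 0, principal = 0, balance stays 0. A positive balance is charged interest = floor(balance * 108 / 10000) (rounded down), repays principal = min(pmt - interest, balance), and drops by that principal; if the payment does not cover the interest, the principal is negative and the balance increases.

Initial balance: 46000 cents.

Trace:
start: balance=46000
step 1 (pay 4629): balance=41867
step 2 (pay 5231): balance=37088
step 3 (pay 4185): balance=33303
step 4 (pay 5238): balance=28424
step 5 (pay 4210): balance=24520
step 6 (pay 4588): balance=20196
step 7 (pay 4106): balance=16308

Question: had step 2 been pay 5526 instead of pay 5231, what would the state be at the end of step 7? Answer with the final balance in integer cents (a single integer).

(re-executing from step 2 with the substitution; state before step 2: balance=41867)
step 2 (pay 5526): balance=36793
step 3 (pay 4185): balance=33005
step 4 (pay 5238): balance=28123
step 5 (pay 4210): balance=24216
step 6 (pay 4588): balance=19889
step 7 (pay 4106): balance=15997

15997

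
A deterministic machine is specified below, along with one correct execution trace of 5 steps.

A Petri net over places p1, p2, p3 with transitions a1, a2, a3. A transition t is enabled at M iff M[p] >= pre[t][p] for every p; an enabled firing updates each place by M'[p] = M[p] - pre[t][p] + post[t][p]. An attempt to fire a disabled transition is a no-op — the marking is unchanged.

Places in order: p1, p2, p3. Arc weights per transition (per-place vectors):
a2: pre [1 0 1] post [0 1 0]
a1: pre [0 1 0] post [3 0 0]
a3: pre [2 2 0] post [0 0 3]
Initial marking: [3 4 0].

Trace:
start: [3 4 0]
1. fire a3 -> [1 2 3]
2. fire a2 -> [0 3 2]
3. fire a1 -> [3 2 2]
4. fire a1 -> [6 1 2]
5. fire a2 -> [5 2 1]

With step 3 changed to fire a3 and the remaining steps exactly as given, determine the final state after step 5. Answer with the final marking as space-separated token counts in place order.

2 3 1

(re-executing from step 3 with the substitution; state before step 3: [0 3 2])
3. fire a3 -> [0 3 2]
4. fire a1 -> [3 2 2]
5. fire a2 -> [2 3 1]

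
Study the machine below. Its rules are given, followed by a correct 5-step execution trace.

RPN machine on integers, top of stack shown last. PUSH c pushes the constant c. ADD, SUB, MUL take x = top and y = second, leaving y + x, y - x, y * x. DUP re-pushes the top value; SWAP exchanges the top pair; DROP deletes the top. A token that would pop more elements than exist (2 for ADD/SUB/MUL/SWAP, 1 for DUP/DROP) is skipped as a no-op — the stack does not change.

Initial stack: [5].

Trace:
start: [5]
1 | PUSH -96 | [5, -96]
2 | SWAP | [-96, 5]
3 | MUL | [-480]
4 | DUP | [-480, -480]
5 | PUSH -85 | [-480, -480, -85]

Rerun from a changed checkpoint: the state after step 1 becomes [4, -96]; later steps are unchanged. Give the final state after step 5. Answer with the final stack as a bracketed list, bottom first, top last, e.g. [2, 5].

state after step 1 := [4, -96]
2 | SWAP | [-96, 4]
3 | MUL | [-384]
4 | DUP | [-384, -384]
5 | PUSH -85 | [-384, -384, -85]

[-384, -384, -85]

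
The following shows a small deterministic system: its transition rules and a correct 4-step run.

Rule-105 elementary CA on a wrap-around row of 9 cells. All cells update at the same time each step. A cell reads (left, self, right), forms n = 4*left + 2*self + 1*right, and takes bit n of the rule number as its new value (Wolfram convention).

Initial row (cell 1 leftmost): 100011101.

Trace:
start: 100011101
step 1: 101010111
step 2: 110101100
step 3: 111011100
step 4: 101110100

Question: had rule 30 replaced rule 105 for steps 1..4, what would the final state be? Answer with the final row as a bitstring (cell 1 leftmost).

110101011

(re-executing steps 1..4 under rule 30; state before step 1: 100011101)
step 1: 010110001
step 2: 010101011
step 3: 010101010
step 4: 110101011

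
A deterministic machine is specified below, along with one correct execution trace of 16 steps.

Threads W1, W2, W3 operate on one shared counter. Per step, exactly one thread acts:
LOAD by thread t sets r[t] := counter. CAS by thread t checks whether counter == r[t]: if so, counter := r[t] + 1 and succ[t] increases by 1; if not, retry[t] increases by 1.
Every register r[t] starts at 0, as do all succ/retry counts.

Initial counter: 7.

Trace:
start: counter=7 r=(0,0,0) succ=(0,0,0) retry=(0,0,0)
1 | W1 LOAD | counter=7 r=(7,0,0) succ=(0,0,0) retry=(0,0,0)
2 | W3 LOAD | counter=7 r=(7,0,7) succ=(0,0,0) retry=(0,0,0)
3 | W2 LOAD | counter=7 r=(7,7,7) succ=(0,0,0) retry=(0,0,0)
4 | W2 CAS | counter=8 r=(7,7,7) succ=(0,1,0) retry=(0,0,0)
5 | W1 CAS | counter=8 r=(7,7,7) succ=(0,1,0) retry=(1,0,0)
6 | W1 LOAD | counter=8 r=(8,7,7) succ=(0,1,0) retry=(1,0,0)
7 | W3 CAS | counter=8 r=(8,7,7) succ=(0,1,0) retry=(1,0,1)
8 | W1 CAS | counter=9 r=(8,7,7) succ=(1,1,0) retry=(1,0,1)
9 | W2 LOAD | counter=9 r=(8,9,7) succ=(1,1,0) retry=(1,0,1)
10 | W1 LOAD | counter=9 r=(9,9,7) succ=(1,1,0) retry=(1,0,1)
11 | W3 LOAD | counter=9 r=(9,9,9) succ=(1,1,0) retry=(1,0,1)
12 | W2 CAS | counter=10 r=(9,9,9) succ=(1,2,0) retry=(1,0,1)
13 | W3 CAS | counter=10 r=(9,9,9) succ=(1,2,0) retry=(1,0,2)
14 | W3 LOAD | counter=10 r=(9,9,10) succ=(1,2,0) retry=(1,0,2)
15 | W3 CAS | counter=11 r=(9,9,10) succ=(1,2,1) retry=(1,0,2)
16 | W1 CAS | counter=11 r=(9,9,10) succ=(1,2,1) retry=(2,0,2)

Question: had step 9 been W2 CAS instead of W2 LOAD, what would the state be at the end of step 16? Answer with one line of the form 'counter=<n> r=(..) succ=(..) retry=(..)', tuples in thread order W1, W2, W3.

(re-executing from step 9 with the substitution; state before step 9: counter=9 r=(8,7,7) succ=(1,1,0) retry=(1,0,1))
9 | W2 CAS | counter=9 r=(8,7,7) succ=(1,1,0) retry=(1,1,1)
10 | W1 LOAD | counter=9 r=(9,7,7) succ=(1,1,0) retry=(1,1,1)
11 | W3 LOAD | counter=9 r=(9,7,9) succ=(1,1,0) retry=(1,1,1)
12 | W2 CAS | counter=9 r=(9,7,9) succ=(1,1,0) retry=(1,2,1)
13 | W3 CAS | counter=10 r=(9,7,9) succ=(1,1,1) retry=(1,2,1)
14 | W3 LOAD | counter=10 r=(9,7,10) succ=(1,1,1) retry=(1,2,1)
15 | W3 CAS | counter=11 r=(9,7,10) succ=(1,1,2) retry=(1,2,1)
16 | W1 CAS | counter=11 r=(9,7,10) succ=(1,1,2) retry=(2,2,1)

counter=11 r=(9,7,10) succ=(1,1,2) retry=(2,2,1)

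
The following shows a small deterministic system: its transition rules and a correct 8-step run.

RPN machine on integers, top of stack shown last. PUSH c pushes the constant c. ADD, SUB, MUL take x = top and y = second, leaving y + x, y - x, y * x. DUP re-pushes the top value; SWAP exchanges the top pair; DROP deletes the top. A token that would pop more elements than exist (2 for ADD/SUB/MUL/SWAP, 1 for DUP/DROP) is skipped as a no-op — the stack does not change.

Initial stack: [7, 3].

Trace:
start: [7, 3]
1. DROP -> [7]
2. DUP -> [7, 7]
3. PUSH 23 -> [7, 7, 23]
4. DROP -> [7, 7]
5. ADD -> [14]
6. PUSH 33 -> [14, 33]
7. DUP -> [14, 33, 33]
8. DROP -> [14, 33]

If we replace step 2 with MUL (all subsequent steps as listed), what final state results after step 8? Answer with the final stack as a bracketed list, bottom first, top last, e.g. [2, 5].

[7, 33]

(re-executing from step 2 with the substitution; state before step 2: [7])
2. MUL -> [7]
3. PUSH 23 -> [7, 23]
4. DROP -> [7]
5. ADD -> [7]
6. PUSH 33 -> [7, 33]
7. DUP -> [7, 33, 33]
8. DROP -> [7, 33]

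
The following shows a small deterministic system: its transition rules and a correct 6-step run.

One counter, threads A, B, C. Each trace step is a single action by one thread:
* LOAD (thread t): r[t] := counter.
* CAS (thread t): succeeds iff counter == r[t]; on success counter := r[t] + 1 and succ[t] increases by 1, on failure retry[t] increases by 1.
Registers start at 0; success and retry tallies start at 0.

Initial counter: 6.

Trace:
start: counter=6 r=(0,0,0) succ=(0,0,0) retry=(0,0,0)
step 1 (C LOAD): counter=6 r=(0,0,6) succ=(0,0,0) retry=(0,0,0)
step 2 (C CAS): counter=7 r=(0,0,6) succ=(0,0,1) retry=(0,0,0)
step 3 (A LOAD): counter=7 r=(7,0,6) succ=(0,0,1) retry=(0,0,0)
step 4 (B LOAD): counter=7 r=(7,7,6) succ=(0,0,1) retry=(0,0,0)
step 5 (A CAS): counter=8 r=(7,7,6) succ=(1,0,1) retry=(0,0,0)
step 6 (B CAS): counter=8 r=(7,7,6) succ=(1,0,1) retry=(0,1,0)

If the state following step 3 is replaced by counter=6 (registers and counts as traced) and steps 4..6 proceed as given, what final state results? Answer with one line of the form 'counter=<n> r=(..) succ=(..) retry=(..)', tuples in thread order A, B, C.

counter=7 r=(7,6,6) succ=(0,1,1) retry=(1,0,0)

state after step 3 := counter=6 r=(7,0,6) succ=(0,0,1) retry=(0,0,0)
step 4 (B LOAD): counter=6 r=(7,6,6) succ=(0,0,1) retry=(0,0,0)
step 5 (A CAS): counter=6 r=(7,6,6) succ=(0,0,1) retry=(1,0,0)
step 6 (B CAS): counter=7 r=(7,6,6) succ=(0,1,1) retry=(1,0,0)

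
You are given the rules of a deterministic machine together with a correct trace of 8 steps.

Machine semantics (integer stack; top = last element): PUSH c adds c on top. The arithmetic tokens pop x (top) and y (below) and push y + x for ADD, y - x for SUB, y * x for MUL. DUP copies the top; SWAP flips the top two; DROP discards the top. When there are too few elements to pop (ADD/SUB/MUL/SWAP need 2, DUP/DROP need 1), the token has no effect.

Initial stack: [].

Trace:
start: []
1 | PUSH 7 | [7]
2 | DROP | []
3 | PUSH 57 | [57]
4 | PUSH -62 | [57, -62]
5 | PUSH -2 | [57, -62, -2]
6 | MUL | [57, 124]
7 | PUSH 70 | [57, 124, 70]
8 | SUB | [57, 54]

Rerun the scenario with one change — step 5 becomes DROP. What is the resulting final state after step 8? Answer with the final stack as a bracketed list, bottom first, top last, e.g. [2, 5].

(re-executing from step 5 with the substitution; state before step 5: [57, -62])
5 | DROP | [57]
6 | MUL | [57]
7 | PUSH 70 | [57, 70]
8 | SUB | [-13]

[-13]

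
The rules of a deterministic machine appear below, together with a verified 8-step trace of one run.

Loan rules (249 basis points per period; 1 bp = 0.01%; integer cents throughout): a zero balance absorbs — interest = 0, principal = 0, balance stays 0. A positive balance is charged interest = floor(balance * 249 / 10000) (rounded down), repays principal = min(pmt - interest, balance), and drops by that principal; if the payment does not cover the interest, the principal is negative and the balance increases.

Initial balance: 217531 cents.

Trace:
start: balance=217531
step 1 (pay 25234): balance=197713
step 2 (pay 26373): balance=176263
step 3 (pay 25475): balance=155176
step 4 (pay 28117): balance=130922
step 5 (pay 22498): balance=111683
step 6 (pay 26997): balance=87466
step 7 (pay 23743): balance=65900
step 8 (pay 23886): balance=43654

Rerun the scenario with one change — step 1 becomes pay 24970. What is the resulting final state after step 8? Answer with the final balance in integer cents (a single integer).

(re-executing from step 1 with the substitution; state before step 1: balance=217531)
step 1 (pay 24970): balance=197977
step 2 (pay 26373): balance=176533
step 3 (pay 25475): balance=155453
step 4 (pay 28117): balance=131206
step 5 (pay 22498): balance=111975
step 6 (pay 26997): balance=87766
step 7 (pay 23743): balance=66208
step 8 (pay 23886): balance=43970

43970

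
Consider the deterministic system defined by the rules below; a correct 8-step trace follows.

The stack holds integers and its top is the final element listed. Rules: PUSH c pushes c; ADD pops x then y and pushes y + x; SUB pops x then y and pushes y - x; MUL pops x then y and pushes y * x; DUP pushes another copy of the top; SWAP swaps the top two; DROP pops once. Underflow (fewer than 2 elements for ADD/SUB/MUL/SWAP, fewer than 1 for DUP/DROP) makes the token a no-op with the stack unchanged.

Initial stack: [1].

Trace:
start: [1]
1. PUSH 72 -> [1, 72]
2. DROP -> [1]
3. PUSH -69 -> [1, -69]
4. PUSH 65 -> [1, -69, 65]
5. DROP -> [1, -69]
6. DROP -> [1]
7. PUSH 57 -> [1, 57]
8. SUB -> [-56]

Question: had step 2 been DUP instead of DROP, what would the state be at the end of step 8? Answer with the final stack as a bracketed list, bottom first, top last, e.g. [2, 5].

[1, 72, 15]

(re-executing from step 2 with the substitution; state before step 2: [1, 72])
2. DUP -> [1, 72, 72]
3. PUSH -69 -> [1, 72, 72, -69]
4. PUSH 65 -> [1, 72, 72, -69, 65]
5. DROP -> [1, 72, 72, -69]
6. DROP -> [1, 72, 72]
7. PUSH 57 -> [1, 72, 72, 57]
8. SUB -> [1, 72, 15]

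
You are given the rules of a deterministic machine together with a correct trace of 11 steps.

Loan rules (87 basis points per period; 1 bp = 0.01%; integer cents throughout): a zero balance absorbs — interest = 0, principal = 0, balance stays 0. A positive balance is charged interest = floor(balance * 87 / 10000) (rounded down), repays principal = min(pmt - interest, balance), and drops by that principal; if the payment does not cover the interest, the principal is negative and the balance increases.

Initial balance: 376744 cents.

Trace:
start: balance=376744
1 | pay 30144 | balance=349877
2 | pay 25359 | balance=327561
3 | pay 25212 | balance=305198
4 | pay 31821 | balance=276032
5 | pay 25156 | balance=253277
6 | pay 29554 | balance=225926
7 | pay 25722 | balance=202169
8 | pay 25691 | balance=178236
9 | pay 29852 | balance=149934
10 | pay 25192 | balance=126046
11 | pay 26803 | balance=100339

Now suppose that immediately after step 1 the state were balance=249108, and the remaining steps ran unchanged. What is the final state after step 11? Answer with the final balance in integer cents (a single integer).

0

state after step 1 := balance=249108
2 | pay 25359 | balance=225916
3 | pay 25212 | balance=202669
4 | pay 31821 | balance=172611
5 | pay 25156 | balance=148956
6 | pay 29554 | balance=120697
7 | pay 25722 | balance=96025
8 | pay 25691 | balance=71169
9 | pay 29852 | balance=41936
10 | pay 25192 | balance=17108
11 | pay 26803 | balance=0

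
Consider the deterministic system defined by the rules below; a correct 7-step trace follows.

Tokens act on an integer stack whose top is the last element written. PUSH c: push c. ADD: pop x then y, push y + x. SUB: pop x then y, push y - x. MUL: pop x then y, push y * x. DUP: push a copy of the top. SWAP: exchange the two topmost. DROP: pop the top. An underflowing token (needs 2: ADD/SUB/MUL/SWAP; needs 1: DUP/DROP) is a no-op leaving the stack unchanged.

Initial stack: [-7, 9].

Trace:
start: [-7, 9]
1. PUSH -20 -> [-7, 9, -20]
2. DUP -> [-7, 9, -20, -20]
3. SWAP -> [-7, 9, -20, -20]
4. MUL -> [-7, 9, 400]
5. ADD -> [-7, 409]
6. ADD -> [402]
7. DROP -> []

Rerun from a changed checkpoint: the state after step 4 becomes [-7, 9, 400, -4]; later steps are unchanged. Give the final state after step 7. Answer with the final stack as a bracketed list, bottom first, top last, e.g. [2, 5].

[-7]

state after step 4 := [-7, 9, 400, -4]
5. ADD -> [-7, 9, 396]
6. ADD -> [-7, 405]
7. DROP -> [-7]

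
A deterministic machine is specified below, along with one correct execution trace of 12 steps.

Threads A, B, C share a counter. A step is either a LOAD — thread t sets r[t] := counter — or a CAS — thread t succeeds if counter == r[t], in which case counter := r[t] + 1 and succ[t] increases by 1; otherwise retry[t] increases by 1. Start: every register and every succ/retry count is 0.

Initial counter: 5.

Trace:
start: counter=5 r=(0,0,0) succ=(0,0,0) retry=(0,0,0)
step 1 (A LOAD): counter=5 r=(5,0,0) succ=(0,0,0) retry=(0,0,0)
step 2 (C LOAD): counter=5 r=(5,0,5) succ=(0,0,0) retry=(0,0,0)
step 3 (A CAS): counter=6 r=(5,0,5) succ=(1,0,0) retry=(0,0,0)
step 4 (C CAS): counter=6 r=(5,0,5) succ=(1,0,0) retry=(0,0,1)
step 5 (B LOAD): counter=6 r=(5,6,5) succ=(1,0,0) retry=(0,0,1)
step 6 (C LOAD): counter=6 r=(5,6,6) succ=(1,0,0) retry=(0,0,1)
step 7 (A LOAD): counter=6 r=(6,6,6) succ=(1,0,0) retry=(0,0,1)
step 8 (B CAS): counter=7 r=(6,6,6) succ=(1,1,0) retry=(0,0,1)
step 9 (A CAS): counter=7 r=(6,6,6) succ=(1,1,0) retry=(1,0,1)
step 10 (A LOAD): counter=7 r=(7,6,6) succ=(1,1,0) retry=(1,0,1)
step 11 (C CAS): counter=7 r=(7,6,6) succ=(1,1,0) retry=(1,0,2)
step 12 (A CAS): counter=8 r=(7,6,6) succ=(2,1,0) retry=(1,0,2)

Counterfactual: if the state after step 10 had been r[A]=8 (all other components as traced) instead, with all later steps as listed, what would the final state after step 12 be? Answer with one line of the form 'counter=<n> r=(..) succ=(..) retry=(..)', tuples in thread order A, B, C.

state after step 10 := counter=7 r=(8,6,6) succ=(1,1,0) retry=(1,0,1)
step 11 (C CAS): counter=7 r=(8,6,6) succ=(1,1,0) retry=(1,0,2)
step 12 (A CAS): counter=7 r=(8,6,6) succ=(1,1,0) retry=(2,0,2)

counter=7 r=(8,6,6) succ=(1,1,0) retry=(2,0,2)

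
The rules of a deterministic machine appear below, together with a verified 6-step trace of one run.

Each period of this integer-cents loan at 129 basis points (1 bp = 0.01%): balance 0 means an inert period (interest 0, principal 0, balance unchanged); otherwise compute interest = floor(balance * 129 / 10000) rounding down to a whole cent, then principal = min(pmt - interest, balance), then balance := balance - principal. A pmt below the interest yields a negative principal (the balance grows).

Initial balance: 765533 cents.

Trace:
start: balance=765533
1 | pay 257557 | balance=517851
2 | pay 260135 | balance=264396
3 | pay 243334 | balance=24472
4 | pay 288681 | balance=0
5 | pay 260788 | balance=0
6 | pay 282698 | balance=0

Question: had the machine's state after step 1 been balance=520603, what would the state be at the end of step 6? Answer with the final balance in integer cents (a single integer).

0

state after step 1 := balance=520603
2 | pay 260135 | balance=267183
3 | pay 243334 | balance=27295
4 | pay 288681 | balance=0
5 | pay 260788 | balance=0
6 | pay 282698 | balance=0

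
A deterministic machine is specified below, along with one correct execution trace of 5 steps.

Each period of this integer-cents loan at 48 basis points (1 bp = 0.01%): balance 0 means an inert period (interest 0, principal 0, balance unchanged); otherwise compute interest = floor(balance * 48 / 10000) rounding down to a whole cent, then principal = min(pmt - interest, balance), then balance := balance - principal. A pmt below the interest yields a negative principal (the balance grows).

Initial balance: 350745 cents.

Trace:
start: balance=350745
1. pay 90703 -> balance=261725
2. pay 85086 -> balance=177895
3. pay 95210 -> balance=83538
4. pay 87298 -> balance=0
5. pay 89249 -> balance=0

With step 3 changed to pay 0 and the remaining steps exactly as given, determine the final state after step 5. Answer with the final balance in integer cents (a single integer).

3501

(re-executing from step 3 with the substitution; state before step 3: balance=177895)
3. pay 0 -> balance=178748
4. pay 87298 -> balance=92307
5. pay 89249 -> balance=3501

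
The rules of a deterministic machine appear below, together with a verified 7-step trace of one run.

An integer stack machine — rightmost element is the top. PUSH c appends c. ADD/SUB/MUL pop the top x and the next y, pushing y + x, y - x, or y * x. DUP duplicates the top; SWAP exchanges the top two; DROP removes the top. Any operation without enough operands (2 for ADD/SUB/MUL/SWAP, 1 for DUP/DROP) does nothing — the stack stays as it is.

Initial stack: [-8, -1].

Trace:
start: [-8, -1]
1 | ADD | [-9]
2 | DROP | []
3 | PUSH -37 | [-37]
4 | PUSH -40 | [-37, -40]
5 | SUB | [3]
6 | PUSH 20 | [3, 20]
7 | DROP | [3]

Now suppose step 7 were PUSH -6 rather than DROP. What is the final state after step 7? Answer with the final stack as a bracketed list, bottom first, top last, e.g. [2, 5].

(re-executing from step 7 with the substitution; state before step 7: [3, 20])
7 | PUSH -6 | [3, 20, -6]

[3, 20, -6]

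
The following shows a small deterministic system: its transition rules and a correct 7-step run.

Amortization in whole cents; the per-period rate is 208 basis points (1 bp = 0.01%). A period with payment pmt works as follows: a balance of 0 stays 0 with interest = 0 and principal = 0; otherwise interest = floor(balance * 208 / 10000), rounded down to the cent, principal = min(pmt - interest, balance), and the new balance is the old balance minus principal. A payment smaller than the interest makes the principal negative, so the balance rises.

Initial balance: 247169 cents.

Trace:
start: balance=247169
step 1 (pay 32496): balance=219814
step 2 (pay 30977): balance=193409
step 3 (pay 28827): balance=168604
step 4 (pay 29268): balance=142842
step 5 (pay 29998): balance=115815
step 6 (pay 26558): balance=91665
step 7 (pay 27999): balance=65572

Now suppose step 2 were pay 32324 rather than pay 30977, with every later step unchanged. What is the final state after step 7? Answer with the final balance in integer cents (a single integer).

(re-executing from step 2 with the substitution; state before step 2: balance=219814)
step 2 (pay 32324): balance=192062
step 3 (pay 28827): balance=167229
step 4 (pay 29268): balance=141439
step 5 (pay 29998): balance=114382
step 6 (pay 26558): balance=90203
step 7 (pay 27999): balance=64080

64080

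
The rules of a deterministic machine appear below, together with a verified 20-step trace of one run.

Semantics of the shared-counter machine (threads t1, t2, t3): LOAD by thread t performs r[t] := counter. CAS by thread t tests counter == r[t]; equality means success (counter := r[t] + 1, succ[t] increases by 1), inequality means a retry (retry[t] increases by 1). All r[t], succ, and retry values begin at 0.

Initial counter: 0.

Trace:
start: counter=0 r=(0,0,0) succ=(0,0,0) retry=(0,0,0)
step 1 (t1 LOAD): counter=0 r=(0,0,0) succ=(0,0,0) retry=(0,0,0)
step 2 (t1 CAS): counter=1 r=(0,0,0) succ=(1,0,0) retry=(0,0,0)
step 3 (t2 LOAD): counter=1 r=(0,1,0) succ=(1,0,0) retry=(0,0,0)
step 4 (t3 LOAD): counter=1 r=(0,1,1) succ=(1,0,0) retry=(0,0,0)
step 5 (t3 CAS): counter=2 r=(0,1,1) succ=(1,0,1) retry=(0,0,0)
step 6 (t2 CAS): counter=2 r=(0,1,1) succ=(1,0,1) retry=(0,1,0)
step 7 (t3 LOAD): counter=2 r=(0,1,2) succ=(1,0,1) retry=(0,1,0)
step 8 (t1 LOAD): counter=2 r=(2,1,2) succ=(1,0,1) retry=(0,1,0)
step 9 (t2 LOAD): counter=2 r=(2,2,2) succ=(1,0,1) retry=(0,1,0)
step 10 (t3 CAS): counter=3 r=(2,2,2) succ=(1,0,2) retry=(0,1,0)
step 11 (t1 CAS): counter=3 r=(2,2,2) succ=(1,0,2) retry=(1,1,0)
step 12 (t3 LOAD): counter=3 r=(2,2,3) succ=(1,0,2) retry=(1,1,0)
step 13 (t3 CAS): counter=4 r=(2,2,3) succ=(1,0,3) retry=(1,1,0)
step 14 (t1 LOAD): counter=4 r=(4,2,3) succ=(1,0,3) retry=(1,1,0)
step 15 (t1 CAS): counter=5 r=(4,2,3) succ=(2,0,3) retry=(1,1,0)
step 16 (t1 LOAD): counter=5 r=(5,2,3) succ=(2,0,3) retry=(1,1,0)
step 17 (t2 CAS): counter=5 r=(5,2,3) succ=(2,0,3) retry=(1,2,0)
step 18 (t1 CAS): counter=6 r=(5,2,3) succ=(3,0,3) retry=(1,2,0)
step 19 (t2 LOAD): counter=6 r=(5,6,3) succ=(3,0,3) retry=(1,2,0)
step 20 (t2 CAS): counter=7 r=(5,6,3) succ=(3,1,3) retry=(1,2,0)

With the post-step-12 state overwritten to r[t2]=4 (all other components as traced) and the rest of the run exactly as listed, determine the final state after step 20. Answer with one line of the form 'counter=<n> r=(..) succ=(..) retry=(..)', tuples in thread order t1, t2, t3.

state after step 12 := counter=3 r=(2,4,3) succ=(1,0,2) retry=(1,1,0)
step 13 (t3 CAS): counter=4 r=(2,4,3) succ=(1,0,3) retry=(1,1,0)
step 14 (t1 LOAD): counter=4 r=(4,4,3) succ=(1,0,3) retry=(1,1,0)
step 15 (t1 CAS): counter=5 r=(4,4,3) succ=(2,0,3) retry=(1,1,0)
step 16 (t1 LOAD): counter=5 r=(5,4,3) succ=(2,0,3) retry=(1,1,0)
step 17 (t2 CAS): counter=5 r=(5,4,3) succ=(2,0,3) retry=(1,2,0)
step 18 (t1 CAS): counter=6 r=(5,4,3) succ=(3,0,3) retry=(1,2,0)
step 19 (t2 LOAD): counter=6 r=(5,6,3) succ=(3,0,3) retry=(1,2,0)
step 20 (t2 CAS): counter=7 r=(5,6,3) succ=(3,1,3) retry=(1,2,0)

counter=7 r=(5,6,3) succ=(3,1,3) retry=(1,2,0)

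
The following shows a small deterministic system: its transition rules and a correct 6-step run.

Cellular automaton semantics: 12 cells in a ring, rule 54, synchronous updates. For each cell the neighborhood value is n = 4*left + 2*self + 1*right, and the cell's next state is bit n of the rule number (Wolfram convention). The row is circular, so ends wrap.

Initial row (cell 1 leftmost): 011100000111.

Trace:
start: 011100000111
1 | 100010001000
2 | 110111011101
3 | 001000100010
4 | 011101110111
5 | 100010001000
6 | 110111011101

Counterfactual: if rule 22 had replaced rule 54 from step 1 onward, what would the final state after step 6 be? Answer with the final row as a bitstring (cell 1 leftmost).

000111011100

(re-executing steps 1..6 under rule 22; state before step 1: 011100000111)
1 | 000010001000
2 | 000111011100
3 | 001000000010
4 | 011100000111
5 | 000010001000
6 | 000111011100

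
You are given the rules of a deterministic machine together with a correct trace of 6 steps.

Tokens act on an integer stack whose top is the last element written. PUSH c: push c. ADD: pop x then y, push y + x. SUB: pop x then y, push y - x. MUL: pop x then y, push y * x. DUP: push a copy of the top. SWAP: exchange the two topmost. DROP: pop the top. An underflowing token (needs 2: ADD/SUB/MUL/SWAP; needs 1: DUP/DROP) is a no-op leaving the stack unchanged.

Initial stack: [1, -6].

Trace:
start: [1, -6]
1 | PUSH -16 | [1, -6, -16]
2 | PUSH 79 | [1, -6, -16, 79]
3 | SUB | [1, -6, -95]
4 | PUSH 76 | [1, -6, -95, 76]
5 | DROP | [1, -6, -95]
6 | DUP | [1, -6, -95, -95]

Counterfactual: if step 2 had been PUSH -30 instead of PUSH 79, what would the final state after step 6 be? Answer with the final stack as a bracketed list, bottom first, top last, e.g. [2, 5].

(re-executing from step 2 with the substitution; state before step 2: [1, -6, -16])
2 | PUSH -30 | [1, -6, -16, -30]
3 | SUB | [1, -6, 14]
4 | PUSH 76 | [1, -6, 14, 76]
5 | DROP | [1, -6, 14]
6 | DUP | [1, -6, 14, 14]

[1, -6, 14, 14]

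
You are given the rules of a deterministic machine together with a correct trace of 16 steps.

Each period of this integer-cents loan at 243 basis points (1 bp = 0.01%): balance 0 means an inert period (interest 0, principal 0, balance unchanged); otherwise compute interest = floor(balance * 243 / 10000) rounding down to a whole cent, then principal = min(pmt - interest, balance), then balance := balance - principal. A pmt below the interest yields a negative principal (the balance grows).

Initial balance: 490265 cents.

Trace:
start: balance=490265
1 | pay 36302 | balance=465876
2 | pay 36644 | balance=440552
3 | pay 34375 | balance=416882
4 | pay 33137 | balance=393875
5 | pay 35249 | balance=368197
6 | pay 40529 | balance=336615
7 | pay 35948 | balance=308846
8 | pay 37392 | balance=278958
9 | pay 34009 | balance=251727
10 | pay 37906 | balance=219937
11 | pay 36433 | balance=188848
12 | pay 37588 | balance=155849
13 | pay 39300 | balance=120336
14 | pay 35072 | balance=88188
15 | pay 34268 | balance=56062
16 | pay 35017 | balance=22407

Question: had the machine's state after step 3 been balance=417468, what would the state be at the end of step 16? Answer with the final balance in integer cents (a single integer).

23208

state after step 3 := balance=417468
4 | pay 33137 | balance=394475
5 | pay 35249 | balance=368811
6 | pay 40529 | balance=337244
7 | pay 35948 | balance=309491
8 | pay 37392 | balance=279619
9 | pay 34009 | balance=252404
10 | pay 37906 | balance=220631
11 | pay 36433 | balance=189559
12 | pay 37588 | balance=156577
13 | pay 39300 | balance=121081
14 | pay 35072 | balance=88951
15 | pay 34268 | balance=56844
16 | pay 35017 | balance=23208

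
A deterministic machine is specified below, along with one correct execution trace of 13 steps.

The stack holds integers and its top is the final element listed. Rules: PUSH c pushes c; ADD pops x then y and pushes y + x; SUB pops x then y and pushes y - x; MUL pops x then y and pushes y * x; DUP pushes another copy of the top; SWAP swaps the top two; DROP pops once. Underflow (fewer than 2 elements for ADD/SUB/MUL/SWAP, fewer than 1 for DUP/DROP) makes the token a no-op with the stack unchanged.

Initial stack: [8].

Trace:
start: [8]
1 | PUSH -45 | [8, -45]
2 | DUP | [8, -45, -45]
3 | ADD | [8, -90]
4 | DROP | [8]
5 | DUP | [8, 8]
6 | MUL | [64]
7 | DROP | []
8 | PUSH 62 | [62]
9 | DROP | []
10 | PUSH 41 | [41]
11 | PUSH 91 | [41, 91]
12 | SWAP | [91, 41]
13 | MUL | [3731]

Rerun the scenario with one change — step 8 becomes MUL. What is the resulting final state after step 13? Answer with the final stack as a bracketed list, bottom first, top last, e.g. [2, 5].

(re-executing from step 8 with the substitution; state before step 8: [])
8 | MUL | []
9 | DROP | []
10 | PUSH 41 | [41]
11 | PUSH 91 | [41, 91]
12 | SWAP | [91, 41]
13 | MUL | [3731]

[3731]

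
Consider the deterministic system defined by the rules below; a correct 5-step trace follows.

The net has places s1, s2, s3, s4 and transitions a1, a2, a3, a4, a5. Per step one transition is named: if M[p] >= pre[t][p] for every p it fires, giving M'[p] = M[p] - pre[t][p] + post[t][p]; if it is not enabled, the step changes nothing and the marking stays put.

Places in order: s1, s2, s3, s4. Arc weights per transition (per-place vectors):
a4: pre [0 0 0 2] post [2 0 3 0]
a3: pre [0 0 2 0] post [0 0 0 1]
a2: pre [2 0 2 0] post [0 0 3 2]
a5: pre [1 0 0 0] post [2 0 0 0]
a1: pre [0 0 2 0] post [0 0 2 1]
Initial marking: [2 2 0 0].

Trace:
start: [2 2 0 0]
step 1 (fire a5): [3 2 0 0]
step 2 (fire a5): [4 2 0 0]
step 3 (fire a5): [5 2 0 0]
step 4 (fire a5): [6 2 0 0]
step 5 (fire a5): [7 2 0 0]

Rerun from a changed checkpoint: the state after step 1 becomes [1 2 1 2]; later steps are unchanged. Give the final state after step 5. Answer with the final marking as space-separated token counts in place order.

state after step 1 := [1 2 1 2]
step 2 (fire a5): [2 2 1 2]
step 3 (fire a5): [3 2 1 2]
step 4 (fire a5): [4 2 1 2]
step 5 (fire a5): [5 2 1 2]

5 2 1 2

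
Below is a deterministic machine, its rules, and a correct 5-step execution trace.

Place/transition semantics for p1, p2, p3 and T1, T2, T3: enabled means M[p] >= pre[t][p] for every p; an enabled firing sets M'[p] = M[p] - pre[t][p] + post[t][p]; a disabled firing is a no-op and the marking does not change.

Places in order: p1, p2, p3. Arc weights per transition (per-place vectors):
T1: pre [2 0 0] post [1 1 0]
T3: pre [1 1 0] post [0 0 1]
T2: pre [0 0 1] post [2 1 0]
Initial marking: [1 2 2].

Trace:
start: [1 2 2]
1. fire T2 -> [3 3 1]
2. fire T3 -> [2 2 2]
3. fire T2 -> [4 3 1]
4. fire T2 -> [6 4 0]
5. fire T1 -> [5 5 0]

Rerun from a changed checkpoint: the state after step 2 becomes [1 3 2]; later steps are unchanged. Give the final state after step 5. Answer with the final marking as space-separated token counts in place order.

state after step 2 := [1 3 2]
3. fire T2 -> [3 4 1]
4. fire T2 -> [5 5 0]
5. fire T1 -> [4 6 0]

4 6 0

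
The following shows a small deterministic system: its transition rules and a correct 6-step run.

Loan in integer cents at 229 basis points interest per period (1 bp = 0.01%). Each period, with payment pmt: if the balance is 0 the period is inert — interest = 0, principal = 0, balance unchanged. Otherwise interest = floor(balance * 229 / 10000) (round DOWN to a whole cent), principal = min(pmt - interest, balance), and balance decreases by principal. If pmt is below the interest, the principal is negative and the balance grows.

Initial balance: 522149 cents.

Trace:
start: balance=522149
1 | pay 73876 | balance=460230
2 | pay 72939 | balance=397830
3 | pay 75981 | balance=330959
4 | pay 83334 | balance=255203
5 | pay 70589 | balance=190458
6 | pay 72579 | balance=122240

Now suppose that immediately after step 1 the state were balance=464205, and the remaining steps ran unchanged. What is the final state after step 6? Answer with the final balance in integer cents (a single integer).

126692

state after step 1 := balance=464205
2 | pay 72939 | balance=401896
3 | pay 75981 | balance=335118
4 | pay 83334 | balance=259458
5 | pay 70589 | balance=194810
6 | pay 72579 | balance=126692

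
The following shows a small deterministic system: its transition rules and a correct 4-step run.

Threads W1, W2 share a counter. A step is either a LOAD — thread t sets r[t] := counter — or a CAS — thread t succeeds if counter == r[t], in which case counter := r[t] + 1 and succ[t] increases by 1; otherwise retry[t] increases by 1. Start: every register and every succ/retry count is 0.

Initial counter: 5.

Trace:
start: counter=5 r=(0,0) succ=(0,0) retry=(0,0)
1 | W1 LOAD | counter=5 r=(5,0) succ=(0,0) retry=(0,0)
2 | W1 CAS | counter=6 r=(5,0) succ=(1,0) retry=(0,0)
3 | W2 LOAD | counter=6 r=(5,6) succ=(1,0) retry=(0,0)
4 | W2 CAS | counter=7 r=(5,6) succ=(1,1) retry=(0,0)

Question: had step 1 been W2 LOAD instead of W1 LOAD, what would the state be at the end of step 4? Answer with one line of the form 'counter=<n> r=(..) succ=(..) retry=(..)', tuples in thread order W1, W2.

(re-executing from step 1 with the substitution; state before step 1: counter=5 r=(0,0) succ=(0,0) retry=(0,0))
1 | W2 LOAD | counter=5 r=(0,5) succ=(0,0) retry=(0,0)
2 | W1 CAS | counter=5 r=(0,5) succ=(0,0) retry=(1,0)
3 | W2 LOAD | counter=5 r=(0,5) succ=(0,0) retry=(1,0)
4 | W2 CAS | counter=6 r=(0,5) succ=(0,1) retry=(1,0)

counter=6 r=(0,5) succ=(0,1) retry=(1,0)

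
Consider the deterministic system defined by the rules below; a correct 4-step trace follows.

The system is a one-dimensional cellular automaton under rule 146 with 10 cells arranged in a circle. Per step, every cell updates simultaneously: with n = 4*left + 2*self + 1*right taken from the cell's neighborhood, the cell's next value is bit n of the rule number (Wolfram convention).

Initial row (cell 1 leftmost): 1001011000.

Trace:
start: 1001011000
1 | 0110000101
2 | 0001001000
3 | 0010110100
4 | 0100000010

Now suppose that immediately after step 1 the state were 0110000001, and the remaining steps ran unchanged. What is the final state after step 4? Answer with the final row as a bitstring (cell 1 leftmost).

state after step 1 := 0110000001
2 | 0001000010
3 | 0010100101
4 | 1100011000

1100011000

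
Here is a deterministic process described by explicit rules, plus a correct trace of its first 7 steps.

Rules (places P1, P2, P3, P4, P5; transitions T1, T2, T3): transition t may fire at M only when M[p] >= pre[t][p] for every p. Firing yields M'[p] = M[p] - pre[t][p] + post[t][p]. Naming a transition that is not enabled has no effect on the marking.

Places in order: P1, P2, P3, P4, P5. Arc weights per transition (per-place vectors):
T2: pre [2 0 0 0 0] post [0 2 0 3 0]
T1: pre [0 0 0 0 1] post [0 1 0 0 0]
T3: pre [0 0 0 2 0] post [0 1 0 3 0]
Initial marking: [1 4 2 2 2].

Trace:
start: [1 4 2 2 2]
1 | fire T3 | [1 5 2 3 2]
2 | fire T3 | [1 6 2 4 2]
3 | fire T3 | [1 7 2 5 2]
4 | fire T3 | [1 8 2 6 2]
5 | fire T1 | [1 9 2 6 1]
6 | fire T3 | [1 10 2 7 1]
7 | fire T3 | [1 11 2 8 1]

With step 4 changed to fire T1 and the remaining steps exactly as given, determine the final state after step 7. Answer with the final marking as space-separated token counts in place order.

(re-executing from step 4 with the substitution; state before step 4: [1 7 2 5 2])
4 | fire T1 | [1 8 2 5 1]
5 | fire T1 | [1 9 2 5 0]
6 | fire T3 | [1 10 2 6 0]
7 | fire T3 | [1 11 2 7 0]

1 11 2 7 0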